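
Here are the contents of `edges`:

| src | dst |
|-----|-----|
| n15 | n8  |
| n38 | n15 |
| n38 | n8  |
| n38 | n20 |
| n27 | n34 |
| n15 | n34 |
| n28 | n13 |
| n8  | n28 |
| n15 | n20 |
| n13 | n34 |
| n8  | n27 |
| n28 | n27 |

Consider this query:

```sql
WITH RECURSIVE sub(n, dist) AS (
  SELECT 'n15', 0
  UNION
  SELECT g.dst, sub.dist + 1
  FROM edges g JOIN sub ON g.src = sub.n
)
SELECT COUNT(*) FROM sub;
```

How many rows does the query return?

10

Base: (n15, dist=0).
Iteration 1: edges from {n15} -> (n20, dist=1), (n34, dist=1), (n8, dist=1).
Iteration 2: edges from {n20,n34,n8} -> (n27, dist=2), (n28, dist=2).
Iteration 3: edges from {n27,n28} -> (n13, dist=3), (n27, dist=3), (n34, dist=3).
Iteration 4: edges from {n13,n27,n34} -> (n34, dist=4). [UNION drops 1 duplicate row(s)]
Iteration 5: no outgoing edges from {n34}; recursion stops.
Total rows emitted: 10.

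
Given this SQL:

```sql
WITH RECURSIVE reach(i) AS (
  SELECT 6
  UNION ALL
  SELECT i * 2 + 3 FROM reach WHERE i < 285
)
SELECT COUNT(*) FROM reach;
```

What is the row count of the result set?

Base: i=6.
Iteration 1: 6 < 285 holds -> i = 6 * 2 + 3 = 15.
Iteration 2: 15 < 285 holds -> i = 15 * 2 + 3 = 33.
Iteration 3: 33 < 285 holds -> i = 33 * 2 + 3 = 69.
Iteration 4: 69 < 285 holds -> i = 69 * 2 + 3 = 141.
Iteration 5: 141 < 285 holds -> i = 141 * 2 + 3 = 285.
Iteration 6: 285 < 285 fails; recursion stops.
Total rows emitted: 6.

6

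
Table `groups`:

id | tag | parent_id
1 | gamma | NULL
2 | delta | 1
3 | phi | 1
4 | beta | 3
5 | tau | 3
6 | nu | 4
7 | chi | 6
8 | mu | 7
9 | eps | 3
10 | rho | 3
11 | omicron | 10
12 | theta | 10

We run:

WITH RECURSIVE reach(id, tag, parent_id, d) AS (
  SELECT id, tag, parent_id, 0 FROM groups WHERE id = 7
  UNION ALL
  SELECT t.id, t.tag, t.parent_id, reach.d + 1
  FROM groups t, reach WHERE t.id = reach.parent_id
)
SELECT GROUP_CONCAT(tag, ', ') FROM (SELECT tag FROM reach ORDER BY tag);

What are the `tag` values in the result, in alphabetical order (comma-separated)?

Base: id=7 (chi), parent_id=6, d 0.
Iteration 1: join on id=6 -> nu (id 6, parent_id=4, d 1).
Iteration 2: join on id=4 -> beta (id 4, parent_id=3, d 2).
Iteration 3: join on id=3 -> phi (id 3, parent_id=1, d 3).
Iteration 4: join on id=1 -> gamma (id 1, parent_id=NULL, d 4).
Iteration 5: parent_id is NULL; no match; recursion stops.

beta, chi, gamma, nu, phi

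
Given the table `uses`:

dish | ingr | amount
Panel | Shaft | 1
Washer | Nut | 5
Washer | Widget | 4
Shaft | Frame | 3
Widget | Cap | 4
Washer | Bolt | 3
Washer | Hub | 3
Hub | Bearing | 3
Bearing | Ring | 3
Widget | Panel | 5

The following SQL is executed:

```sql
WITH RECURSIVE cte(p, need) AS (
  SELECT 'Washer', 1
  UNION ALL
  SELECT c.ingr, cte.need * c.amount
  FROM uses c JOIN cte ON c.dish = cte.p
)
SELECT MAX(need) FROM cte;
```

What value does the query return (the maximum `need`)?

60

Base: (Washer, need=1).
Iteration 1: components of {Washer} -> Bolt = 1*3 = 3, Hub = 1*3 = 3, Nut = 1*5 = 5, Widget = 1*4 = 4.
Iteration 2: components of {Bolt,Hub,Nut,Widget} -> Bearing = 3*3 = 9, Cap = 4*4 = 16, Panel = 4*5 = 20.
Iteration 3: components of {Bearing,Cap,Panel} -> Ring = 9*3 = 27, Shaft = 20*1 = 20.
Iteration 4: components of {Ring,Shaft} -> Frame = 20*3 = 60.
Iteration 5: no further components; recursion stops.
need values: 1, 4, 3, 3, 5, 20, 16, 9, 20, 27, 60; the maximum is 60.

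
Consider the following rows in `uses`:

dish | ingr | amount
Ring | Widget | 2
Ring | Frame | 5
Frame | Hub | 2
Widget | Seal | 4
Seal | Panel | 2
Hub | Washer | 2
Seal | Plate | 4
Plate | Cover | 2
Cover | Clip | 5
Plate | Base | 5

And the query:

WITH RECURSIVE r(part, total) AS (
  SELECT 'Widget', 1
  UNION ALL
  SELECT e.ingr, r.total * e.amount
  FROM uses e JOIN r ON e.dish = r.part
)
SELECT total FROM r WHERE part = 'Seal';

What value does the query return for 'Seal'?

Base: (Widget, total=1).
Iteration 1: components of {Widget} -> Seal = 1*4 = 4.
Iteration 2: components of {Seal} -> Panel = 4*2 = 8, Plate = 4*4 = 16.
Iteration 3: components of {Panel,Plate} -> Base = 16*5 = 80, Cover = 16*2 = 32.
Iteration 4: components of {Base,Cover} -> Clip = 32*5 = 160.
Iteration 5: no further components; recursion stops.

4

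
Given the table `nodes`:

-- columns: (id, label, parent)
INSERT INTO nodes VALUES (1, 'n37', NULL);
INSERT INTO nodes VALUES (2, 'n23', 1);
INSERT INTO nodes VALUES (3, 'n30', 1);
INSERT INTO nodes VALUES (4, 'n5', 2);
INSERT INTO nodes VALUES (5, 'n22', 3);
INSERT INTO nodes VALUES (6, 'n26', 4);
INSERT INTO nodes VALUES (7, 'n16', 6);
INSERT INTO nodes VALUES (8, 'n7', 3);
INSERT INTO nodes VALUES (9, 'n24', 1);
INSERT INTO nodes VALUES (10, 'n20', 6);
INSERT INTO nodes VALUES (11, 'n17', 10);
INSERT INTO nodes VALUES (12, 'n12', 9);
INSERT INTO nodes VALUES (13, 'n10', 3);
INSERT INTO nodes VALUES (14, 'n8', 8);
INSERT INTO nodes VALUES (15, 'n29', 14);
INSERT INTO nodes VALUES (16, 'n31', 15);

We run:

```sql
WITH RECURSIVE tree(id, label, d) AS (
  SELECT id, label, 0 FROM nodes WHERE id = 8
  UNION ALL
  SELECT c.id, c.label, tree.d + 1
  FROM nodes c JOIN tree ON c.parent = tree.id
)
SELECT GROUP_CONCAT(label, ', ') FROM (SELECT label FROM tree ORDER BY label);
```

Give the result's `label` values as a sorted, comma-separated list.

n29, n31, n7, n8

Base: id=8 (n7) at d 0.
Iteration 1: rows with parent in {8} -> n8 (id 14, d 1).
Iteration 2: rows with parent in {14} -> n29 (id 15, d 2).
Iteration 3: rows with parent in {15} -> n31 (id 16, d 3).
Iteration 4: no rows with parent in {16}; recursion stops.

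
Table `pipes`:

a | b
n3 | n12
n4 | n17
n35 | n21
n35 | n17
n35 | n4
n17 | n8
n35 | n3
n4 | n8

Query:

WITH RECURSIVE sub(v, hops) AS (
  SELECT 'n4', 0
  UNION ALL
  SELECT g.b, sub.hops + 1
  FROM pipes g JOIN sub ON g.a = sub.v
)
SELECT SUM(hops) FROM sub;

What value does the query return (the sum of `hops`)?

Base: (n4, hops=0).
Iteration 1: edges from {n4} -> (n17, hops=1), (n8, hops=1).
Iteration 2: edges from {n17,n8} -> (n8, hops=2).
Iteration 3: no outgoing edges from {n8}; recursion stops.
SUM(hops) = 0 + 1 + 1 + 2 = 4.

4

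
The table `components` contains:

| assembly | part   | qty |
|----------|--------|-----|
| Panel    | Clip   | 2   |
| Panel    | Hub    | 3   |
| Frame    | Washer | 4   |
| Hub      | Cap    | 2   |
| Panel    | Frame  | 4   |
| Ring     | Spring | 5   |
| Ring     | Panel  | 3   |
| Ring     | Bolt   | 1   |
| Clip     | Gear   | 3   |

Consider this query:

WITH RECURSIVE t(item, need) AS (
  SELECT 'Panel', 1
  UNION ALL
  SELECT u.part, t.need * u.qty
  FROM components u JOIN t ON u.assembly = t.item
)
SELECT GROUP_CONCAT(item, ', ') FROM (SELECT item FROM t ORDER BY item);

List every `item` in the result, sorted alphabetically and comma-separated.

Cap, Clip, Frame, Gear, Hub, Panel, Washer

Base: (Panel, need=1).
Iteration 1: components of {Panel} -> Clip = 1*2 = 2, Frame = 1*4 = 4, Hub = 1*3 = 3.
Iteration 2: components of {Clip,Frame,Hub} -> Cap = 3*2 = 6, Gear = 2*3 = 6, Washer = 4*4 = 16.
Iteration 3: no further components; recursion stops.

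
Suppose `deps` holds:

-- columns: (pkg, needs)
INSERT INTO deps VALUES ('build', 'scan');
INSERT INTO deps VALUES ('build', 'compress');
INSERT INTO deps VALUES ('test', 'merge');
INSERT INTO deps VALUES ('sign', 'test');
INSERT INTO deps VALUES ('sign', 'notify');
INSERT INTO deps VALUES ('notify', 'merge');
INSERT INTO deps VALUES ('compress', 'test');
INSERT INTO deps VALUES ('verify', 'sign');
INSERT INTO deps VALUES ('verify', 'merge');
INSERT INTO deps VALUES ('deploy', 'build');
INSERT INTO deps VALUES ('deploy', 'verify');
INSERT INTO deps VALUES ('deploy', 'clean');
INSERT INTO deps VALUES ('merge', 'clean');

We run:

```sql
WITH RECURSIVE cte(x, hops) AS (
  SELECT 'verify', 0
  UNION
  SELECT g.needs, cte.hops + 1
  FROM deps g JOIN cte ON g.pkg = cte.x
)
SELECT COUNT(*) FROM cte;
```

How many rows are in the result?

Base: (verify, hops=0).
Iteration 1: edges from {verify} -> (merge, hops=1), (sign, hops=1).
Iteration 2: edges from {merge,sign} -> (clean, hops=2), (notify, hops=2), (test, hops=2).
Iteration 3: edges from {clean,notify,test} -> (merge, hops=3). [UNION drops 1 duplicate row(s)]
Iteration 4: edges from {merge} -> (clean, hops=4).
Iteration 5: no outgoing edges from {clean}; recursion stops.
Total rows emitted: 8.

8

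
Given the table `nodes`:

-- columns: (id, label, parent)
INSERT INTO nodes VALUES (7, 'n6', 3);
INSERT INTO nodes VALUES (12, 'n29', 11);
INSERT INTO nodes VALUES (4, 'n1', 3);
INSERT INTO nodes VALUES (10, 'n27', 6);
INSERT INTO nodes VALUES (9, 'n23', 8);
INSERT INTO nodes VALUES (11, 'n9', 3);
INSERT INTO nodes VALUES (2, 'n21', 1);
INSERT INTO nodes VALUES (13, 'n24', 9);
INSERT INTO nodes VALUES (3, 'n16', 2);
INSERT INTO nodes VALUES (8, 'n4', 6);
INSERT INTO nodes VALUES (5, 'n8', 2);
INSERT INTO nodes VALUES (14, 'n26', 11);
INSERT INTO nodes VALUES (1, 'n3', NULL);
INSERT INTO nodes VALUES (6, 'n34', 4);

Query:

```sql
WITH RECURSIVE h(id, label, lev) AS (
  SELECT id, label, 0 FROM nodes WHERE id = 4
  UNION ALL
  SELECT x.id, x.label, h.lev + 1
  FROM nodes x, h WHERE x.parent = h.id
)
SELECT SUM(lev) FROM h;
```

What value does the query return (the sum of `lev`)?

Base: id=4 (n1) at lev 0.
Iteration 1: rows with parent in {4} -> n34 (id 6, lev 1).
Iteration 2: rows with parent in {6} -> n4 (id 8, lev 2), n27 (id 10, lev 2).
Iteration 3: rows with parent in {8,10} -> n23 (id 9, lev 3).
Iteration 4: rows with parent in {9} -> n24 (id 13, lev 4).
Iteration 5: no rows with parent in {13}; recursion stops.
SUM(lev) = 0 + 1 + 2 + 2 + 3 + 4 = 12.

12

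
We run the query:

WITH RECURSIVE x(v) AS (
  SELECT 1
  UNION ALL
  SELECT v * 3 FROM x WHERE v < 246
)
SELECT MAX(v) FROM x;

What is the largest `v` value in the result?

Base: v=1.
Iteration 1: 1 < 246 holds -> v = 1 * 3 = 3.
Iteration 2: 3 < 246 holds -> v = 3 * 3 = 9.
Iteration 3: 9 < 246 holds -> v = 9 * 3 = 27.
Iteration 4: 27 < 246 holds -> v = 27 * 3 = 81.
Iteration 5: 81 < 246 holds -> v = 81 * 3 = 243.
Iteration 6: 243 < 246 holds -> v = 243 * 3 = 729.
Iteration 7: 729 < 246 fails; recursion stops.
v values: 1, 3, 9, 27, 81, 243, 729; the maximum is 729.

729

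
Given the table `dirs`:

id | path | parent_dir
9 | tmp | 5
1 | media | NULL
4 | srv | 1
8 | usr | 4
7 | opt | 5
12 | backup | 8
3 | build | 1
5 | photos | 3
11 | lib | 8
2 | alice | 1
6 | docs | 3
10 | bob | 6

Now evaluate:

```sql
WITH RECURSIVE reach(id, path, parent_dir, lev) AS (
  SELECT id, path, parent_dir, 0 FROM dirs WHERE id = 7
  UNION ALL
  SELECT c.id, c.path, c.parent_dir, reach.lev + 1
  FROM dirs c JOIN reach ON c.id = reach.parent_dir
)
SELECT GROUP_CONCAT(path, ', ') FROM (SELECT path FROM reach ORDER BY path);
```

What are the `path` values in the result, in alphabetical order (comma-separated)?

Base: id=7 (opt), parent_dir=5, lev 0.
Iteration 1: join on id=5 -> photos (id 5, parent_dir=3, lev 1).
Iteration 2: join on id=3 -> build (id 3, parent_dir=1, lev 2).
Iteration 3: join on id=1 -> media (id 1, parent_dir=NULL, lev 3).
Iteration 4: parent_dir is NULL; no match; recursion stops.

build, media, opt, photos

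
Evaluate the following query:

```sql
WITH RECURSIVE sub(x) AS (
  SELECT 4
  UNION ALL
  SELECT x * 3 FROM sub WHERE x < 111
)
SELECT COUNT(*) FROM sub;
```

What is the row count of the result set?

5

Base: x=4.
Iteration 1: 4 < 111 holds -> x = 4 * 3 = 12.
Iteration 2: 12 < 111 holds -> x = 12 * 3 = 36.
Iteration 3: 36 < 111 holds -> x = 36 * 3 = 108.
Iteration 4: 108 < 111 holds -> x = 108 * 3 = 324.
Iteration 5: 324 < 111 fails; recursion stops.
Total rows emitted: 5.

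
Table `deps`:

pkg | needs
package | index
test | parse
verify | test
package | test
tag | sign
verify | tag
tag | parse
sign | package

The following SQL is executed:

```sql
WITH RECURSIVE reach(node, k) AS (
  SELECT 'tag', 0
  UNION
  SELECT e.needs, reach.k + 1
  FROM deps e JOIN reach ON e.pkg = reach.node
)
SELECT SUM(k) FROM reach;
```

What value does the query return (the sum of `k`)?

14

Base: (tag, k=0).
Iteration 1: edges from {tag} -> (parse, k=1), (sign, k=1).
Iteration 2: edges from {parse,sign} -> (package, k=2).
Iteration 3: edges from {package} -> (index, k=3), (test, k=3).
Iteration 4: edges from {index,test} -> (parse, k=4).
Iteration 5: no outgoing edges from {parse}; recursion stops.
SUM(k) = 0 + 1 + 1 + 2 + 3 + 3 + 4 = 14.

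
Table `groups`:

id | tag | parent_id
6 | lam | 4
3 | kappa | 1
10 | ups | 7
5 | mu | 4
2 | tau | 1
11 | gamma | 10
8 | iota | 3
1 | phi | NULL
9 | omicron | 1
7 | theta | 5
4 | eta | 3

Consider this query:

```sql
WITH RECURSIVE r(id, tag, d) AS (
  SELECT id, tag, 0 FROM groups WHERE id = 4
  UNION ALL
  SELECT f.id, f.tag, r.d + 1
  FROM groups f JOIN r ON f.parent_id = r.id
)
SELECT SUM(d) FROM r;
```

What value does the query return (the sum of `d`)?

11

Base: id=4 (eta) at d 0.
Iteration 1: rows with parent_id in {4} -> mu (id 5, d 1), lam (id 6, d 1).
Iteration 2: rows with parent_id in {5,6} -> theta (id 7, d 2).
Iteration 3: rows with parent_id in {7} -> ups (id 10, d 3).
Iteration 4: rows with parent_id in {10} -> gamma (id 11, d 4).
Iteration 5: no rows with parent_id in {11}; recursion stops.
SUM(d) = 0 + 1 + 1 + 2 + 3 + 4 = 11.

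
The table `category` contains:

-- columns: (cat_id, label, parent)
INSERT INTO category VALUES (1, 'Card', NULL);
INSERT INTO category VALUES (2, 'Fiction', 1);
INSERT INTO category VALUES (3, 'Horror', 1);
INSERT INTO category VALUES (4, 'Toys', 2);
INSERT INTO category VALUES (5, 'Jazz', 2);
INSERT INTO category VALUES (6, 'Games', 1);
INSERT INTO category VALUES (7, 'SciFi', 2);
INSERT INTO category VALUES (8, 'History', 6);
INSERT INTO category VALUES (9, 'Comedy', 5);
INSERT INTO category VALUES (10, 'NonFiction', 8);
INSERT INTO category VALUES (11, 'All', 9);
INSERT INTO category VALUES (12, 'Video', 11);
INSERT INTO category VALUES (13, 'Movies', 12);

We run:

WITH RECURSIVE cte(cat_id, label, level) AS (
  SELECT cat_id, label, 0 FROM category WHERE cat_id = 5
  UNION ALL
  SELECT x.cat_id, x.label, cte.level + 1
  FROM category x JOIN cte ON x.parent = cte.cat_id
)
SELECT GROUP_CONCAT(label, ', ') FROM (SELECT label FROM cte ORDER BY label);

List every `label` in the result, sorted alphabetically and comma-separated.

All, Comedy, Jazz, Movies, Video

Base: cat_id=5 (Jazz) at level 0.
Iteration 1: rows with parent in {5} -> Comedy (id 9, level 1).
Iteration 2: rows with parent in {9} -> All (id 11, level 2).
Iteration 3: rows with parent in {11} -> Video (id 12, level 3).
Iteration 4: rows with parent in {12} -> Movies (id 13, level 4).
Iteration 5: no rows with parent in {13}; recursion stops.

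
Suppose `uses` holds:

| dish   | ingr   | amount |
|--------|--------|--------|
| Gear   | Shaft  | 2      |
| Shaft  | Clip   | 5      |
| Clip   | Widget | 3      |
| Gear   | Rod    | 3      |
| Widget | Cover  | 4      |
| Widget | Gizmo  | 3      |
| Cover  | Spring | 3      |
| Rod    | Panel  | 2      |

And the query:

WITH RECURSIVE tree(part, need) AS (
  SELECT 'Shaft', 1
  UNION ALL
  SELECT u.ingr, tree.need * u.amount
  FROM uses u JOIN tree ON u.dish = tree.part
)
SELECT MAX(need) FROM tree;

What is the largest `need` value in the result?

180

Base: (Shaft, need=1).
Iteration 1: components of {Shaft} -> Clip = 1*5 = 5.
Iteration 2: components of {Clip} -> Widget = 5*3 = 15.
Iteration 3: components of {Widget} -> Cover = 15*4 = 60, Gizmo = 15*3 = 45.
Iteration 4: components of {Cover,Gizmo} -> Spring = 60*3 = 180.
Iteration 5: no further components; recursion stops.
need values: 1, 5, 15, 60, 45, 180; the maximum is 180.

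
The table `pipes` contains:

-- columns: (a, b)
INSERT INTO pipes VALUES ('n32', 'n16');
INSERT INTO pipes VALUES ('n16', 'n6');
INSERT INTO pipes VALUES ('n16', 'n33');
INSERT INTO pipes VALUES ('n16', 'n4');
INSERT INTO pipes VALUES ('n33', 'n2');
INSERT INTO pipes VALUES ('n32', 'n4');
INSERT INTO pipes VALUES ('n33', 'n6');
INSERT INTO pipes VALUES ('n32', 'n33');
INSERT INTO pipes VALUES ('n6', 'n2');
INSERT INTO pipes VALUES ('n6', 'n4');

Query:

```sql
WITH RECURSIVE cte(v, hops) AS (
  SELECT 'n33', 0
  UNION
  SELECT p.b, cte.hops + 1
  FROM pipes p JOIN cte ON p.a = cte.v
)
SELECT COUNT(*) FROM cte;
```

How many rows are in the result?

5

Base: (n33, hops=0).
Iteration 1: edges from {n33} -> (n2, hops=1), (n6, hops=1).
Iteration 2: edges from {n2,n6} -> (n2, hops=2), (n4, hops=2).
Iteration 3: no outgoing edges from {n2,n4}; recursion stops.
Total rows emitted: 5.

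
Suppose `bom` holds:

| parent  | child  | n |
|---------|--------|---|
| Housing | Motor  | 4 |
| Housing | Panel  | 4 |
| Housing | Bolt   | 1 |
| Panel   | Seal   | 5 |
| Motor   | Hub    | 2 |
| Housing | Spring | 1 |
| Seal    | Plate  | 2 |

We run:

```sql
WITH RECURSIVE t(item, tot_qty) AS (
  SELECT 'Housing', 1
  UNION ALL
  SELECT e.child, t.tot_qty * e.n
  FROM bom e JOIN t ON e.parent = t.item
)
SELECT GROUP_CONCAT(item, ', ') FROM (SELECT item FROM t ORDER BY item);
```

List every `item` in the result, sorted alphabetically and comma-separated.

Base: (Housing, tot_qty=1).
Iteration 1: components of {Housing} -> Bolt = 1*1 = 1, Motor = 1*4 = 4, Panel = 1*4 = 4, Spring = 1*1 = 1.
Iteration 2: components of {Bolt,Motor,Panel,Spring} -> Hub = 4*2 = 8, Seal = 4*5 = 20.
Iteration 3: components of {Hub,Seal} -> Plate = 20*2 = 40.
Iteration 4: no further components; recursion stops.

Bolt, Housing, Hub, Motor, Panel, Plate, Seal, Spring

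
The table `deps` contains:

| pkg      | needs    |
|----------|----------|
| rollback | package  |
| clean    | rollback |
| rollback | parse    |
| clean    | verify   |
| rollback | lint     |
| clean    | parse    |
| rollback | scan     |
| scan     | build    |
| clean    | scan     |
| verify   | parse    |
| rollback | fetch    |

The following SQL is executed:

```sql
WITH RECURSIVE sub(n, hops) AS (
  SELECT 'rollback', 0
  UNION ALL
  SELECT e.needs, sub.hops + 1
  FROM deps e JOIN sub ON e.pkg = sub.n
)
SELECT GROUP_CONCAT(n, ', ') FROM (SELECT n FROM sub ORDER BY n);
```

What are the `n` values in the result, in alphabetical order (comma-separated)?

Base: (rollback, hops=0).
Iteration 1: edges from {rollback} -> (fetch, hops=1), (lint, hops=1), (package, hops=1), (parse, hops=1), (scan, hops=1).
Iteration 2: edges from {fetch,lint,package,parse,scan} -> (build, hops=2).
Iteration 3: no outgoing edges from {build}; recursion stops.

build, fetch, lint, package, parse, rollback, scan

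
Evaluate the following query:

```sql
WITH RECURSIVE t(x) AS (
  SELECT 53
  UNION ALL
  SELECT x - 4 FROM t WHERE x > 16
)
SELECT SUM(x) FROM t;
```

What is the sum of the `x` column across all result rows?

363

Base: x=53.
Iteration 1: 53 > 16 holds -> x = 53 - 4 = 49.
Iteration 2: 49 > 16 holds -> x = 49 - 4 = 45.
Iteration 3: 45 > 16 holds -> x = 45 - 4 = 41.
Iteration 4: 41 > 16 holds -> x = 41 - 4 = 37.
Iteration 5: 37 > 16 holds -> x = 37 - 4 = 33.
Iteration 6: 33 > 16 holds -> x = 33 - 4 = 29.
Iteration 7: 29 > 16 holds -> x = 29 - 4 = 25.
Iteration 8: 25 > 16 holds -> x = 25 - 4 = 21.
Iteration 9: 21 > 16 holds -> x = 21 - 4 = 17.
Iteration 10: 17 > 16 holds -> x = 17 - 4 = 13.
Iteration 11: 13 > 16 fails; recursion stops.
SUM(x) = 53 + 49 + 45 + 41 + 37 + 33 + 29 + 25 + 21 + 17 + 13 = 363.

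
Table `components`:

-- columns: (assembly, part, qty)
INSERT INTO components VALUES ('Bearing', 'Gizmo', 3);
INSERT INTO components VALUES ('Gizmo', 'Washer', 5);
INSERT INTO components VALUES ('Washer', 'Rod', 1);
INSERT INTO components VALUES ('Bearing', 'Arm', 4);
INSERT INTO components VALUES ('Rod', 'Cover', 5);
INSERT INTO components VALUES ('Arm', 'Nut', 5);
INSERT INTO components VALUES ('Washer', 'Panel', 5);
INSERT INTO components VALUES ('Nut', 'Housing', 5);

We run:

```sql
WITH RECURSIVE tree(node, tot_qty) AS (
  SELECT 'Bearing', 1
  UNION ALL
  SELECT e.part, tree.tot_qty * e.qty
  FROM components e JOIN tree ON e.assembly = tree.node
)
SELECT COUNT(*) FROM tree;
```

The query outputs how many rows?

9

Base: (Bearing, tot_qty=1).
Iteration 1: components of {Bearing} -> Arm = 1*4 = 4, Gizmo = 1*3 = 3.
Iteration 2: components of {Arm,Gizmo} -> Nut = 4*5 = 20, Washer = 3*5 = 15.
Iteration 3: components of {Nut,Washer} -> Housing = 20*5 = 100, Panel = 15*5 = 75, Rod = 15*1 = 15.
Iteration 4: components of {Housing,Panel,Rod} -> Cover = 15*5 = 75.
Iteration 5: no further components; recursion stops.
Total rows emitted: 9.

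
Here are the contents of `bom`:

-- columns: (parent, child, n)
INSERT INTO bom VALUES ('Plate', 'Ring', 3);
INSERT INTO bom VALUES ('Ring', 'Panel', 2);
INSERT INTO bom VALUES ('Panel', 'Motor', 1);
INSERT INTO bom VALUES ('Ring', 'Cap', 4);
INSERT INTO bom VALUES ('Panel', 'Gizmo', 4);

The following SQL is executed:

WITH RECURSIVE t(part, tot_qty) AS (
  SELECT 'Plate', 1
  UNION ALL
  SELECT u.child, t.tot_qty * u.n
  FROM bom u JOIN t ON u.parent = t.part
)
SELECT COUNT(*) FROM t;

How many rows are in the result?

Base: (Plate, tot_qty=1).
Iteration 1: components of {Plate} -> Ring = 1*3 = 3.
Iteration 2: components of {Ring} -> Cap = 3*4 = 12, Panel = 3*2 = 6.
Iteration 3: components of {Cap,Panel} -> Gizmo = 6*4 = 24, Motor = 6*1 = 6.
Iteration 4: no further components; recursion stops.
Total rows emitted: 6.

6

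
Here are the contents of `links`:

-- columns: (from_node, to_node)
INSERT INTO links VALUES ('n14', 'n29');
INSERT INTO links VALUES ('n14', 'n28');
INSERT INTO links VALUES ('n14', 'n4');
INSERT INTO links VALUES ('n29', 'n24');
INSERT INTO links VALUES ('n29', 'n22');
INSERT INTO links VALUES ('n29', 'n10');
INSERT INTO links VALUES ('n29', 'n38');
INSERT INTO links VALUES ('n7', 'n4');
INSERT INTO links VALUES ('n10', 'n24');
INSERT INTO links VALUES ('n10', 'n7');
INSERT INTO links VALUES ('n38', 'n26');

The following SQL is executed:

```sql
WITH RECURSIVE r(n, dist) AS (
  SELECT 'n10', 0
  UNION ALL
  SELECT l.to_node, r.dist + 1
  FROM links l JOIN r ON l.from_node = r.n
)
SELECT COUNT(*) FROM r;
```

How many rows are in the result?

Base: (n10, dist=0).
Iteration 1: edges from {n10} -> (n24, dist=1), (n7, dist=1).
Iteration 2: edges from {n24,n7} -> (n4, dist=2).
Iteration 3: no outgoing edges from {n4}; recursion stops.
Total rows emitted: 4.

4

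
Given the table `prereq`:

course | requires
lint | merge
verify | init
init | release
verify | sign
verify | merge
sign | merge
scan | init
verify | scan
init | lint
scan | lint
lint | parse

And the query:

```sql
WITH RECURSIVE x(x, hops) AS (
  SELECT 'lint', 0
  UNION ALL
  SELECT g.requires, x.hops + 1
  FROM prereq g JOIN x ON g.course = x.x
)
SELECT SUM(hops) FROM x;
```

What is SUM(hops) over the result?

Base: (lint, hops=0).
Iteration 1: edges from {lint} -> (merge, hops=1), (parse, hops=1).
Iteration 2: no outgoing edges from {merge,parse}; recursion stops.
SUM(hops) = 0 + 1 + 1 = 2.

2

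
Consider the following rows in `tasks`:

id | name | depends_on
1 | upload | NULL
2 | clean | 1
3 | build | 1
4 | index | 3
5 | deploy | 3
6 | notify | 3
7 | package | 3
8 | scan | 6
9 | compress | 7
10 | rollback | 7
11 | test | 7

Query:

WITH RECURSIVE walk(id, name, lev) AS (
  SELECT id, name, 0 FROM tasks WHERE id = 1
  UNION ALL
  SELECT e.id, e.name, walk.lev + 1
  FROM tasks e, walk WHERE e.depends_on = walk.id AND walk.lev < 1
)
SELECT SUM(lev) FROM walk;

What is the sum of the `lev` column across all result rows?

Base: id=1 (upload) at lev 0.
Iteration 1: rows with depends_on in {1} -> clean (id 2, lev 1), build (id 3, lev 1).
Iteration 2: lev < 1 fails for all current rows; recursion stops.
SUM(lev) = 0 + 1 + 1 = 2.

2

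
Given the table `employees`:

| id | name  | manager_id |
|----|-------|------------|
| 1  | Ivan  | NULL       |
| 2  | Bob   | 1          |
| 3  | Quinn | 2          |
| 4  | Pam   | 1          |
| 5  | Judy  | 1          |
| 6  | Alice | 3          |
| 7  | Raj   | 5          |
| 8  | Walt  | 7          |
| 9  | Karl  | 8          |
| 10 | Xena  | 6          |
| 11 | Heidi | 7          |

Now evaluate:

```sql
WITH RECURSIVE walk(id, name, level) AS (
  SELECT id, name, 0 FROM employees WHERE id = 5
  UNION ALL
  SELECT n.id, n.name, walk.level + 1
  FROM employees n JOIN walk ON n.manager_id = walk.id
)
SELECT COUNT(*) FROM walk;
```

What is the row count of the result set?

Base: id=5 (Judy) at level 0.
Iteration 1: rows with manager_id in {5} -> Raj (id 7, level 1).
Iteration 2: rows with manager_id in {7} -> Walt (id 8, level 2), Heidi (id 11, level 2).
Iteration 3: rows with manager_id in {8,11} -> Karl (id 9, level 3).
Iteration 4: no rows with manager_id in {9}; recursion stops.
Total rows emitted: 5.

5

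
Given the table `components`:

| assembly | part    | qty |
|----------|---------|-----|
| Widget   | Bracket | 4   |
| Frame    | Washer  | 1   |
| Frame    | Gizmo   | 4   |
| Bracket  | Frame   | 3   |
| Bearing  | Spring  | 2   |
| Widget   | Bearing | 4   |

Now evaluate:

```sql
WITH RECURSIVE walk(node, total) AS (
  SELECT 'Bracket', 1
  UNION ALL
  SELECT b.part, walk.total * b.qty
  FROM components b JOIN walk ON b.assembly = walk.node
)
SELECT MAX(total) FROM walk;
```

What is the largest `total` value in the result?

Base: (Bracket, total=1).
Iteration 1: components of {Bracket} -> Frame = 1*3 = 3.
Iteration 2: components of {Frame} -> Gizmo = 3*4 = 12, Washer = 3*1 = 3.
Iteration 3: no further components; recursion stops.
total values: 1, 3, 3, 12; the maximum is 12.

12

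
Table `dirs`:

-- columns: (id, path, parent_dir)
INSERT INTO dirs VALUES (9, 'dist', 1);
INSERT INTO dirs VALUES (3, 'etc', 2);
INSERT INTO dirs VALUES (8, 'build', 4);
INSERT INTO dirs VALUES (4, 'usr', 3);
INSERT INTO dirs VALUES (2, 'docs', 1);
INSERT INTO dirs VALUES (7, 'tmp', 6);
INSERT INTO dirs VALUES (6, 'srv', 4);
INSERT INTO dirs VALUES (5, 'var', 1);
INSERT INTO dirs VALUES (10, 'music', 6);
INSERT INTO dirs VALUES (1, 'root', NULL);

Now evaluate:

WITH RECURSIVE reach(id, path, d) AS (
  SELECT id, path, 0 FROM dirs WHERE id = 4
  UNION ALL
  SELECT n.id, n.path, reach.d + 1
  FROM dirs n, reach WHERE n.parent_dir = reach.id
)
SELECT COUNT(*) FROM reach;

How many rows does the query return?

5

Base: id=4 (usr) at d 0.
Iteration 1: rows with parent_dir in {4} -> srv (id 6, d 1), build (id 8, d 1).
Iteration 2: rows with parent_dir in {6,8} -> tmp (id 7, d 2), music (id 10, d 2).
Iteration 3: no rows with parent_dir in {7,10}; recursion stops.
Total rows emitted: 5.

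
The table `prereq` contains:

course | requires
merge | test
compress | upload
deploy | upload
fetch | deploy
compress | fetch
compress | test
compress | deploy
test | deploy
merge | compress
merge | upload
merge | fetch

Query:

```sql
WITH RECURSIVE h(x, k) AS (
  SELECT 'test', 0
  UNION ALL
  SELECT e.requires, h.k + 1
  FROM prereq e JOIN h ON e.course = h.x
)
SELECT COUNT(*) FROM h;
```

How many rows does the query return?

3

Base: (test, k=0).
Iteration 1: edges from {test} -> (deploy, k=1).
Iteration 2: edges from {deploy} -> (upload, k=2).
Iteration 3: no outgoing edges from {upload}; recursion stops.
Total rows emitted: 3.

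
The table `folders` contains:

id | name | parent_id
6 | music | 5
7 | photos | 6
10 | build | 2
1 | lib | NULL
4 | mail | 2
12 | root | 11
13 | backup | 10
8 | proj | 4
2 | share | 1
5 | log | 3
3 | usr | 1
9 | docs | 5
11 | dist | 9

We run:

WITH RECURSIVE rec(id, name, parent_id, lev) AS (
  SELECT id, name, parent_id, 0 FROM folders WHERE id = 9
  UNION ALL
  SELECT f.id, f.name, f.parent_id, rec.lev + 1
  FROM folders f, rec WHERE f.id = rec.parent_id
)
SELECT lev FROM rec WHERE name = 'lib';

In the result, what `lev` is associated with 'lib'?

3

Base: id=9 (docs), parent_id=5, lev 0.
Iteration 1: join on id=5 -> log (id 5, parent_id=3, lev 1).
Iteration 2: join on id=3 -> usr (id 3, parent_id=1, lev 2).
Iteration 3: join on id=1 -> lib (id 1, parent_id=NULL, lev 3).
Iteration 4: parent_id is NULL; no match; recursion stops.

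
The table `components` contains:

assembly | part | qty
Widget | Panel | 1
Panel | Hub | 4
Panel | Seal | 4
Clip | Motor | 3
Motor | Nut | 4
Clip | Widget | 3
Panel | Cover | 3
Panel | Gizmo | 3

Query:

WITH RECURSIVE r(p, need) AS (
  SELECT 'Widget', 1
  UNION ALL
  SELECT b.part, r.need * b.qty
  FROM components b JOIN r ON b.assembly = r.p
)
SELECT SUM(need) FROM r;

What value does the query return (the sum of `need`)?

Base: (Widget, need=1).
Iteration 1: components of {Widget} -> Panel = 1*1 = 1.
Iteration 2: components of {Panel} -> Cover = 1*3 = 3, Gizmo = 1*3 = 3, Hub = 1*4 = 4, Seal = 1*4 = 4.
Iteration 3: no further components; recursion stops.
SUM(need) = 1 + 1 + 3 + 4 + 4 + 3 = 16.

16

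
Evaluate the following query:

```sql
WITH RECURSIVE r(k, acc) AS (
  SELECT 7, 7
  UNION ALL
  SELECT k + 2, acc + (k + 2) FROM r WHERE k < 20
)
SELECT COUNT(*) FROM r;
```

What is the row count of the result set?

8

Base: k=7, acc=7.
Iteration 1: 7 < 20 holds -> k = 7 + 2 = 9, acc = 7 + 9 = 16.
Iteration 2: 9 < 20 holds -> k = 9 + 2 = 11, acc = 16 + 11 = 27.
Iteration 3: 11 < 20 holds -> k = 11 + 2 = 13, acc = 27 + 13 = 40.
Iteration 4: 13 < 20 holds -> k = 13 + 2 = 15, acc = 40 + 15 = 55.
Iteration 5: 15 < 20 holds -> k = 15 + 2 = 17, acc = 55 + 17 = 72.
Iteration 6: 17 < 20 holds -> k = 17 + 2 = 19, acc = 72 + 19 = 91.
Iteration 7: 19 < 20 holds -> k = 19 + 2 = 21, acc = 91 + 21 = 112.
Iteration 8: 21 < 20 fails; recursion stops.
Total rows emitted: 8.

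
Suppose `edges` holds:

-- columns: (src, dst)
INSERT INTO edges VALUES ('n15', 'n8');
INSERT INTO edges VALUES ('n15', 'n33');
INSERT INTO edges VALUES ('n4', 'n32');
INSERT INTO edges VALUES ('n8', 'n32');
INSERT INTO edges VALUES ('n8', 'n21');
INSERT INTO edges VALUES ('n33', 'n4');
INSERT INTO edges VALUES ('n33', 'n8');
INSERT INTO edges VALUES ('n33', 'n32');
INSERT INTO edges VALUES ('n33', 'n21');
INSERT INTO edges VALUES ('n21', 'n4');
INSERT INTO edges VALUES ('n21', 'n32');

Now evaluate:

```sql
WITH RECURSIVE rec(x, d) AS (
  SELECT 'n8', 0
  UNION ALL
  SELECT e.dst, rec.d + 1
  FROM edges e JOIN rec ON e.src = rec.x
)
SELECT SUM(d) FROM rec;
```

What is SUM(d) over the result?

Base: (n8, d=0).
Iteration 1: edges from {n8} -> (n21, d=1), (n32, d=1).
Iteration 2: edges from {n21,n32} -> (n32, d=2), (n4, d=2).
Iteration 3: edges from {n32,n4} -> (n32, d=3).
Iteration 4: no outgoing edges from {n32}; recursion stops.
SUM(d) = 0 + 1 + 1 + 2 + 2 + 3 = 9.

9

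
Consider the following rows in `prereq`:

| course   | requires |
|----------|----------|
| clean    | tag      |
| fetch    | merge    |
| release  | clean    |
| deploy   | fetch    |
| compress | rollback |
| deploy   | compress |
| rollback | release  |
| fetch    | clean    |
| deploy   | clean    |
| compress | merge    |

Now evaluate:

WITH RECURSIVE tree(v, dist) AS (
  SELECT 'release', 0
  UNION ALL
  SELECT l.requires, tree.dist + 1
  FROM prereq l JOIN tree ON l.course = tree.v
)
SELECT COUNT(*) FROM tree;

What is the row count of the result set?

3

Base: (release, dist=0).
Iteration 1: edges from {release} -> (clean, dist=1).
Iteration 2: edges from {clean} -> (tag, dist=2).
Iteration 3: no outgoing edges from {tag}; recursion stops.
Total rows emitted: 3.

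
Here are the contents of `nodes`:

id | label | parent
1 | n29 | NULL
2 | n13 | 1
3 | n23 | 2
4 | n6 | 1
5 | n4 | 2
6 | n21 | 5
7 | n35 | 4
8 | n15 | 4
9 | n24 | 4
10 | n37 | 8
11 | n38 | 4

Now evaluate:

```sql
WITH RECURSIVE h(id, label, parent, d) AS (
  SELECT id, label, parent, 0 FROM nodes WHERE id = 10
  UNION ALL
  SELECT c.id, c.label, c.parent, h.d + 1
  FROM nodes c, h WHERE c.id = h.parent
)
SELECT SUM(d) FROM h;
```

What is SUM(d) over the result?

Base: id=10 (n37), parent=8, d 0.
Iteration 1: join on id=8 -> n15 (id 8, parent=4, d 1).
Iteration 2: join on id=4 -> n6 (id 4, parent=1, d 2).
Iteration 3: join on id=1 -> n29 (id 1, parent=NULL, d 3).
Iteration 4: parent is NULL; no match; recursion stops.
SUM(d) = 0 + 1 + 2 + 3 = 6.

6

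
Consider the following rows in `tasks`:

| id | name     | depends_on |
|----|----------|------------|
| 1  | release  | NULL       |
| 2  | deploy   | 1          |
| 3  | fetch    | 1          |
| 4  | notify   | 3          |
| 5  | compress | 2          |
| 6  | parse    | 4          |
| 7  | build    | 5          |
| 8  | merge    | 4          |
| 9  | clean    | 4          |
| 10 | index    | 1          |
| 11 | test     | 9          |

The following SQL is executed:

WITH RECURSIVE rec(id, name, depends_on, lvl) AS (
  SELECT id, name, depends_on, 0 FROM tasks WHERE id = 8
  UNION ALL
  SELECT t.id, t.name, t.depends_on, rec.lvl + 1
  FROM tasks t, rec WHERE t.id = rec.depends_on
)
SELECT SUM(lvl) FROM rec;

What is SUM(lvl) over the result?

Base: id=8 (merge), depends_on=4, lvl 0.
Iteration 1: join on id=4 -> notify (id 4, depends_on=3, lvl 1).
Iteration 2: join on id=3 -> fetch (id 3, depends_on=1, lvl 2).
Iteration 3: join on id=1 -> release (id 1, depends_on=NULL, lvl 3).
Iteration 4: depends_on is NULL; no match; recursion stops.
SUM(lvl) = 0 + 1 + 2 + 3 = 6.

6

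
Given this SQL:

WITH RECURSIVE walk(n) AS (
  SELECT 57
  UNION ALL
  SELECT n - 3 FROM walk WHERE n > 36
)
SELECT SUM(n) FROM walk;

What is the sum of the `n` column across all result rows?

372

Base: n=57.
Iteration 1: 57 > 36 holds -> n = 57 - 3 = 54.
Iteration 2: 54 > 36 holds -> n = 54 - 3 = 51.
Iteration 3: 51 > 36 holds -> n = 51 - 3 = 48.
Iteration 4: 48 > 36 holds -> n = 48 - 3 = 45.
Iteration 5: 45 > 36 holds -> n = 45 - 3 = 42.
Iteration 6: 42 > 36 holds -> n = 42 - 3 = 39.
Iteration 7: 39 > 36 holds -> n = 39 - 3 = 36.
Iteration 8: 36 > 36 fails; recursion stops.
SUM(n) = 57 + 54 + 51 + 48 + 45 + 42 + 39 + 36 = 372.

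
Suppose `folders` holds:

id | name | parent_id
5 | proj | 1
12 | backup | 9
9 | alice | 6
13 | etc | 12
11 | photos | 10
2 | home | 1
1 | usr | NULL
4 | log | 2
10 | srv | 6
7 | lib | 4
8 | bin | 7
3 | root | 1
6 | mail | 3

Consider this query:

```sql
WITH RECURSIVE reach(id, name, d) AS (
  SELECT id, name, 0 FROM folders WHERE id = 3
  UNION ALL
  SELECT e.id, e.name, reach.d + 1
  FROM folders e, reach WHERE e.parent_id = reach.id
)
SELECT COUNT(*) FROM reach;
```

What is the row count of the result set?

7

Base: id=3 (root) at d 0.
Iteration 1: rows with parent_id in {3} -> mail (id 6, d 1).
Iteration 2: rows with parent_id in {6} -> alice (id 9, d 2), srv (id 10, d 2).
Iteration 3: rows with parent_id in {9,10} -> photos (id 11, d 3), backup (id 12, d 3).
Iteration 4: rows with parent_id in {11,12} -> etc (id 13, d 4).
Iteration 5: no rows with parent_id in {13}; recursion stops.
Total rows emitted: 7.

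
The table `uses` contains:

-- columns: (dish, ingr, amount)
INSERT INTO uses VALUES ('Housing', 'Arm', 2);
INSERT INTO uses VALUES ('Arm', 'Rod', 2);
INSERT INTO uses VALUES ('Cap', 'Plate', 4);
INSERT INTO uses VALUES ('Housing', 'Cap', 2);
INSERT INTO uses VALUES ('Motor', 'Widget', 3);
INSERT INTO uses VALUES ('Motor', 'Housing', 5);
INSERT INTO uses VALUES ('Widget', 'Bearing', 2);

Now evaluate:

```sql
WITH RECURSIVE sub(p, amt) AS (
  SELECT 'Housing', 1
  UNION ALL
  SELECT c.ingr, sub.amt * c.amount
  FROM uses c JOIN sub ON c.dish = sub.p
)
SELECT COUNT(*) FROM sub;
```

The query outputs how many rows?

5

Base: (Housing, amt=1).
Iteration 1: components of {Housing} -> Arm = 1*2 = 2, Cap = 1*2 = 2.
Iteration 2: components of {Arm,Cap} -> Plate = 2*4 = 8, Rod = 2*2 = 4.
Iteration 3: no further components; recursion stops.
Total rows emitted: 5.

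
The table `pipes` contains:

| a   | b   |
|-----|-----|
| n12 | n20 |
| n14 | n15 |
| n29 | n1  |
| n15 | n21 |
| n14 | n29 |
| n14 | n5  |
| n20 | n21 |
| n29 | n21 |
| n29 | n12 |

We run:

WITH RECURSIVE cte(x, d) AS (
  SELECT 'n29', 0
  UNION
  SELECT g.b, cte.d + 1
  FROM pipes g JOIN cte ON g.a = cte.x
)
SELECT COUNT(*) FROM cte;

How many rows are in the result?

Base: (n29, d=0).
Iteration 1: edges from {n29} -> (n1, d=1), (n12, d=1), (n21, d=1).
Iteration 2: edges from {n1,n12,n21} -> (n20, d=2).
Iteration 3: edges from {n20} -> (n21, d=3).
Iteration 4: no outgoing edges from {n21}; recursion stops.
Total rows emitted: 6.

6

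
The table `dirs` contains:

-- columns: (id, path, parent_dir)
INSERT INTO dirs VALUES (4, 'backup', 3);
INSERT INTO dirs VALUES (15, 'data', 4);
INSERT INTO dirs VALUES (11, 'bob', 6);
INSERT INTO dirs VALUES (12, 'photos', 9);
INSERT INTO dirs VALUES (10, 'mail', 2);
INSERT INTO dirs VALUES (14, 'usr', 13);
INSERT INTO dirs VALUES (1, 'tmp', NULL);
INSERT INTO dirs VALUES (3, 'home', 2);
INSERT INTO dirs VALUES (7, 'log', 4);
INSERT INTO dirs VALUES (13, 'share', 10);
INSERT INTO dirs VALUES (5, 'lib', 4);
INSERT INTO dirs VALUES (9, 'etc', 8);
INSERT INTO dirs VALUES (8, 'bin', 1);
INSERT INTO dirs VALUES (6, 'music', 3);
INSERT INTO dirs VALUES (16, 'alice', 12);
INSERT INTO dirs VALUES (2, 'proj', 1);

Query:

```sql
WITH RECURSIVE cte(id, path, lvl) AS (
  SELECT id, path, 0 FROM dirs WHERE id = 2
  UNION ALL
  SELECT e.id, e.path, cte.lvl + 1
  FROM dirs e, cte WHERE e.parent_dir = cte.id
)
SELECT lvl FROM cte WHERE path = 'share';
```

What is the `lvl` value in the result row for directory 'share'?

Base: id=2 (proj) at lvl 0.
Iteration 1: rows with parent_dir in {2} -> home (id 3, lvl 1), mail (id 10, lvl 1).
Iteration 2: rows with parent_dir in {3,10} -> backup (id 4, lvl 2), music (id 6, lvl 2), share (id 13, lvl 2).
Iteration 3: rows with parent_dir in {4,6,13} -> lib (id 5, lvl 3), log (id 7, lvl 3), bob (id 11, lvl 3), usr (id 14, lvl 3), data (id 15, lvl 3).
Iteration 4: no rows with parent_dir in {5,7,11,14,15}; recursion stops.

2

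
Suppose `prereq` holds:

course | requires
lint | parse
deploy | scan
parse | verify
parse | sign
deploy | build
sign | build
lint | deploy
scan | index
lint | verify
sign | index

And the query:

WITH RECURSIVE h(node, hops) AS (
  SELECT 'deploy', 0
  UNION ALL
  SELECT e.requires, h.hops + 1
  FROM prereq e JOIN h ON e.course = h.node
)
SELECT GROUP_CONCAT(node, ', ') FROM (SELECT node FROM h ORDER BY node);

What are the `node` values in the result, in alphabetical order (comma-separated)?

build, deploy, index, scan

Base: (deploy, hops=0).
Iteration 1: edges from {deploy} -> (build, hops=1), (scan, hops=1).
Iteration 2: edges from {build,scan} -> (index, hops=2).
Iteration 3: no outgoing edges from {index}; recursion stops.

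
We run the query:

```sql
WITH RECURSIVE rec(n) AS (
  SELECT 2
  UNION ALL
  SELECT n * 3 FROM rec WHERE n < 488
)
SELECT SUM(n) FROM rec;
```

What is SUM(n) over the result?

Base: n=2.
Iteration 1: 2 < 488 holds -> n = 2 * 3 = 6.
Iteration 2: 6 < 488 holds -> n = 6 * 3 = 18.
Iteration 3: 18 < 488 holds -> n = 18 * 3 = 54.
Iteration 4: 54 < 488 holds -> n = 54 * 3 = 162.
Iteration 5: 162 < 488 holds -> n = 162 * 3 = 486.
Iteration 6: 486 < 488 holds -> n = 486 * 3 = 1458.
Iteration 7: 1458 < 488 fails; recursion stops.
SUM(n) = 2 + 6 + 18 + 54 + 162 + 486 + 1458 = 2186.

2186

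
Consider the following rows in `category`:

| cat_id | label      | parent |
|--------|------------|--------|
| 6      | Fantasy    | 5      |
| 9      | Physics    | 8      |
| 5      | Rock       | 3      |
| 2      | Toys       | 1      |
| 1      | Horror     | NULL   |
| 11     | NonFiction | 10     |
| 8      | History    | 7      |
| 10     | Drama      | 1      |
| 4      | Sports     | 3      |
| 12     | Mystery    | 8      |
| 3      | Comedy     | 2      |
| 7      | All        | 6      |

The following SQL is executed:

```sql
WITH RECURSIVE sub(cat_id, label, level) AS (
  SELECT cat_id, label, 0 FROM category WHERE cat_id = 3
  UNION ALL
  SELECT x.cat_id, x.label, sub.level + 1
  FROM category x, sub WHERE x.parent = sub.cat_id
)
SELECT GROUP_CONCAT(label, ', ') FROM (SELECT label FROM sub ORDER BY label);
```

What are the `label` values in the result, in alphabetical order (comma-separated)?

Base: cat_id=3 (Comedy) at level 0.
Iteration 1: rows with parent in {3} -> Sports (id 4, level 1), Rock (id 5, level 1).
Iteration 2: rows with parent in {4,5} -> Fantasy (id 6, level 2).
Iteration 3: rows with parent in {6} -> All (id 7, level 3).
Iteration 4: rows with parent in {7} -> History (id 8, level 4).
Iteration 5: rows with parent in {8} -> Physics (id 9, level 5), Mystery (id 12, level 5).
Iteration 6: no rows with parent in {9,12}; recursion stops.

All, Comedy, Fantasy, History, Mystery, Physics, Rock, Sports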